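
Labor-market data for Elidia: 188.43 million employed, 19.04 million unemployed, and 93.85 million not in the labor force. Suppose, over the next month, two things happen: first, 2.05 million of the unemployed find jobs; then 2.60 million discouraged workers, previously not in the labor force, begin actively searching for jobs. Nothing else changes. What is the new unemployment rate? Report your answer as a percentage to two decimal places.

Initially, labor force = 188.43 + 19.04 = 207.47 million, so u = 19.04/207.47 = 9.18%.
After the first change, unemployed falls and employed rises by 2.05; labor force unchanged → E = 190.48, U = 16.99, labor force = 207.47 million.
After the second change, unemployed and labor force both rise by 2.60 → E = 190.48, U = 19.59, labor force = 210.07 million.
New unemployment rate = 19.59 / 210.07 = 9.33%.

New unemployment rate ≈ 9.33%.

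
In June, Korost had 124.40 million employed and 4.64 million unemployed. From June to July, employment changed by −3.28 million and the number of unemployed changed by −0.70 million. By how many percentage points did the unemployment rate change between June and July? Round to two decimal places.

June: labor force = 124.40 + 4.64 = 129.04; u = 4.64/129.04 = 3.60%.
July: labor force = 121.12 + 3.94 = 125.06; u = 3.94/125.06 = 3.15%.
Change = 3.15% − 3.60% = −0.45 pp.

The unemployment rate changed by −0.45 percentage points.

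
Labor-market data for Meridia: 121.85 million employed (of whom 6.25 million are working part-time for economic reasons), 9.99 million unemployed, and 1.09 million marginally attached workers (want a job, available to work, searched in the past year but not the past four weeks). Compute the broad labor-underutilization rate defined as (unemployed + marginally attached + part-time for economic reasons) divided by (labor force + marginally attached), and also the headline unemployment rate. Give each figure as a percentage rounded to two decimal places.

Labor force = 121.85 + 9.99 = 131.84 million.
Numerator = 9.99 + 1.09 + 6.25 = 17.33 million.
Denominator = 131.84 + 1.09 = 132.93 million.
Broad rate = 17.33 / 132.93 = 13.04%.
Headline unemployment rate = 9.99 / 131.84 = 7.58%.

Broad underutilization rate ≈ 13.04%; headline unemployment rate ≈ 7.58%.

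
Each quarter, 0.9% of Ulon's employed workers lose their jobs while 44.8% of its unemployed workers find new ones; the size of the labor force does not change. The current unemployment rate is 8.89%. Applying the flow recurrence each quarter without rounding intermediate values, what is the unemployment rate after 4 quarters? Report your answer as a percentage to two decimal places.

With a fixed labor force, u_{t+1} = u_t + s·(1−u_t) − f·u_t = u_t·(1−s−f) + s.
Here 1−s−f = 0.543 and s = 0.009.
u_1 = 0.088900 × 0.543 + 0.009 = 0.057273.
u_2 = 0.057273 × 0.543 + 0.009 = 0.040099.
u_3 = 0.040099 × 0.543 + 0.009 = 0.030774.
u_4 = 0.030774 × 0.543 + 0.009 = 0.025710.

Unemployment rate after four quarters ≈ 2.57%.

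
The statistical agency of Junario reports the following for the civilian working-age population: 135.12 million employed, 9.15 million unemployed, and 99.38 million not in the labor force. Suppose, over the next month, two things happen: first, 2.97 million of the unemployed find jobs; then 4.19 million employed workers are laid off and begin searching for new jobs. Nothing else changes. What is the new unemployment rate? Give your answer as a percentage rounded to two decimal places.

Initially, labor force = 135.12 + 9.15 = 144.27 million, so u = 9.15/144.27 = 6.34%.
After the first change, unemployed falls and employed rises by 2.97; labor force unchanged → E = 138.09, U = 6.18, labor force = 144.27 million.
After the second change, employed falls and unemployed rises by 4.19; labor force unchanged → E = 133.90, U = 10.37, labor force = 144.27 million.
New unemployment rate = 10.37 / 144.27 = 7.19%.

New unemployment rate ≈ 7.19%.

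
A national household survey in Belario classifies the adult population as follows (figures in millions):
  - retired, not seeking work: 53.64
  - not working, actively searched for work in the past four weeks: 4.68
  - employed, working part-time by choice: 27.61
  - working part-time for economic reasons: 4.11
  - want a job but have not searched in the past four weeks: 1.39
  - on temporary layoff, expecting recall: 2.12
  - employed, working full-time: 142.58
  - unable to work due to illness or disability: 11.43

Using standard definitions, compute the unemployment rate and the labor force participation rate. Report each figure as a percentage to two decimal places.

Employed = 27.61 + 4.11 + 142.58 = 174.30 million (anyone who worked, including part-time for economic reasons, counts as employed).
Unemployed = 4.68 + 2.12 = 6.80 million (jobless and actively searching, or on temporary layoff).
Labor force = 174.30 + 6.80 = 181.10 million.
Not in labor force = 53.64 + 1.39 + 11.43 = 66.46 million (those not working and not actively searching are outside the labor force — including those who want a job but have given up searching).
Civilian working-age population = 181.10 + 66.46 = 247.56 million.
Unemployment rate = 6.80 / 181.10 = 3.75%.
Labor force participation rate = 181.10 / 247.56 = 73.15%.

Unemployment rate ≈ 3.75%; labor force participation rate ≈ 73.15%.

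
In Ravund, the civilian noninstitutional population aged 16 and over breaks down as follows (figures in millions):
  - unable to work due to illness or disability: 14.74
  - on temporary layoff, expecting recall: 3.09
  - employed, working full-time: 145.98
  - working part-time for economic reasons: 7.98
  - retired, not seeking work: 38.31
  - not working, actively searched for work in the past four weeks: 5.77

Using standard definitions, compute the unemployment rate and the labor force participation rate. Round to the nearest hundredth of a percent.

Employed = 145.98 + 7.98 = 153.96 million (anyone who worked, including part-time for economic reasons, counts as employed).
Unemployed = 3.09 + 5.77 = 8.86 million (jobless and actively searching, or on temporary layoff).
Labor force = 153.96 + 8.86 = 162.82 million.
Not in labor force = 14.74 + 38.31 = 53.05 million (those not working and not actively searching are outside the labor force).
Civilian working-age population = 162.82 + 53.05 = 215.87 million.
Unemployment rate = 8.86 / 162.82 = 5.44%.
Labor force participation rate = 162.82 / 215.87 = 75.43%.

Unemployment rate ≈ 5.44%; labor force participation rate ≈ 75.43%.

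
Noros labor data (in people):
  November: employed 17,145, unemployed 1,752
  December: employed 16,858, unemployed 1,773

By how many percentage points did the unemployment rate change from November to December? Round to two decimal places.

The unemployment rate changed by +0.25 percentage points.

November: labor force = 17,145 + 1,752 = 18,897; u = 1,752/18,897 = 9.27%.
December: labor force = 16,858 + 1,773 = 18,631; u = 1,773/18,631 = 9.52%.
Change = 9.52% − 9.27% = +0.25 pp.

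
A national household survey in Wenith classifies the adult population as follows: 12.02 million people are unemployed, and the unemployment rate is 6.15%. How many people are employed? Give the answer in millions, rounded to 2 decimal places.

Labor force = U / u = 12.02 / 0.0615 ≈ 195.45 million.
Employed = labor force − unemployed = 195.45 − 12.02 = 183.43 million.

About 183.43 million are employed.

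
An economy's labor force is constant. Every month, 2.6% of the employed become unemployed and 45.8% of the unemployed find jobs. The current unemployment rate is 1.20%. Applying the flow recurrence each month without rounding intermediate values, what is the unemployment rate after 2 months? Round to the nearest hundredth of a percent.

With a fixed labor force, u_{t+1} = u_t + s·(1−u_t) − f·u_t = u_t·(1−s−f) + s.
Here 1−s−f = 0.516 and s = 0.026.
u_1 = 0.012000 × 0.516 + 0.026 = 0.032192.
u_2 = 0.032192 × 0.516 + 0.026 = 0.042611.

Unemployment rate after two months ≈ 4.26%.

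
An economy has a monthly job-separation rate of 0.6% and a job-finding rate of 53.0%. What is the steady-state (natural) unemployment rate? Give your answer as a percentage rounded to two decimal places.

Steady-state unemployment rate ≈ 1.12%.

At steady state the flows balance: s·E = f·U, so U/(E+U) = s/(s+f).
u* = 0.6 / (0.6 + 53.0) = 0.6 / 53.60 = 1.12%.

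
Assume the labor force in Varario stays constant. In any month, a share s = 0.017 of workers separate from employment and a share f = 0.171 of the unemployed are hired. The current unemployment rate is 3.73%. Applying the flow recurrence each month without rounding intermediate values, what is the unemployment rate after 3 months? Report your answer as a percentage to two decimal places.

Unemployment rate after three months ≈ 6.20%.

With a fixed labor force, u_{t+1} = u_t + s·(1−u_t) − f·u_t = u_t·(1−s−f) + s.
Here 1−s−f = 0.812 and s = 0.017.
u_1 = 0.037300 × 0.812 + 0.017 = 0.047288.
u_2 = 0.047288 × 0.812 + 0.017 = 0.055398.
u_3 = 0.055398 × 0.812 + 0.017 = 0.061983.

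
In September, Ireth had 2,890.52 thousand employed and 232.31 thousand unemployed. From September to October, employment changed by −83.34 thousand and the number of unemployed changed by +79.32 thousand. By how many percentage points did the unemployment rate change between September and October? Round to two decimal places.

The unemployment rate changed by +2.55 percentage points.

September: labor force = 2,890.52 + 232.31 = 3,122.83; u = 232.31/3,122.83 = 7.44%.
October: labor force = 2,807.18 + 311.63 = 3,118.81; u = 311.63/3,118.81 = 9.99%.
Change = 9.99% − 7.44% = +2.55 pp.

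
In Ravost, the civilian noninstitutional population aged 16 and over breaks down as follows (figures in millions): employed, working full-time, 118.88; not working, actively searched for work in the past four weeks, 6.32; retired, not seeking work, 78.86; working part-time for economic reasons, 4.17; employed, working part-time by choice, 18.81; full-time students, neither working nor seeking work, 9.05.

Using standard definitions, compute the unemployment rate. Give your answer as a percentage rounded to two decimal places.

Unemployment rate ≈ 4.27%.

Employed = 118.88 + 4.17 + 18.81 = 141.86 million (anyone who worked, including part-time for economic reasons, counts as employed).
Unemployed = 6.32 million.
Labor force = 141.86 + 6.32 = 148.18 million.
Unemployment rate = 6.32 / 148.18 = 4.27%.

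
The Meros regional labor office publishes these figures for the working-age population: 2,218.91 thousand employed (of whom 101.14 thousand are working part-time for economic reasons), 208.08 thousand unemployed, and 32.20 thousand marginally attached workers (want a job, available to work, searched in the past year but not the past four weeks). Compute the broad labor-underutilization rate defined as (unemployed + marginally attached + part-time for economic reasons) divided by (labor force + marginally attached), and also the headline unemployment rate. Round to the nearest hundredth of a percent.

Broad underutilization rate ≈ 13.88%; headline unemployment rate ≈ 8.57%.

Labor force = 2,218.91 + 208.08 = 2,426.99 thousand.
Numerator = 208.08 + 32.20 + 101.14 = 341.42 thousand.
Denominator = 2,426.99 + 32.20 = 2,459.19 thousand.
Broad rate = 341.42 / 2,459.19 = 13.88%.
Headline unemployment rate = 208.08 / 2,426.99 = 8.57%.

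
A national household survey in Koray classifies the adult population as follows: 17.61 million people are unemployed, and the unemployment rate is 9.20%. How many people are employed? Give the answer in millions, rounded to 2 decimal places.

Labor force = U / u = 17.61 / 0.0920 ≈ 191.41 million.
Employed = labor force − unemployed = 191.41 − 17.61 = 173.80 million.

About 173.80 million are employed.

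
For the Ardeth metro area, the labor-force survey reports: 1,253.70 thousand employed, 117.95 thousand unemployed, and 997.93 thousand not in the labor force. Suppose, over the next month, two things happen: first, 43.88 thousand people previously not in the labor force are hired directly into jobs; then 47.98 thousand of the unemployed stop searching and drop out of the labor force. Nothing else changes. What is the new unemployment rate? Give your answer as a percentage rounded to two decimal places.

Initially, labor force = 1,253.70 + 117.95 = 1,371.65 thousand, so u = 117.95/1,371.65 = 8.60%.
After the first change, employed and labor force both rise by 43.88; unemployed unchanged → E = 1,297.58, U = 117.95, labor force = 1,415.53 thousand.
After the second change, unemployed and labor force both fall by 47.98 → E = 1,297.58, U = 69.97, labor force = 1,367.55 thousand.
New unemployment rate = 69.97 / 1,367.55 = 5.12%.

New unemployment rate ≈ 5.12%.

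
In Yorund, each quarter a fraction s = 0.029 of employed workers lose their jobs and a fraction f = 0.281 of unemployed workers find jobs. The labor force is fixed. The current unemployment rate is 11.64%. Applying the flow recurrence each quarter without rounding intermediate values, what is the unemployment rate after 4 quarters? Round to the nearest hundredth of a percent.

With a fixed labor force, u_{t+1} = u_t + s·(1−u_t) − f·u_t = u_t·(1−s−f) + s.
Here 1−s−f = 0.690 and s = 0.029.
u_1 = 0.116400 × 0.690 + 0.029 = 0.109316.
u_2 = 0.109316 × 0.690 + 0.029 = 0.104428.
u_3 = 0.104428 × 0.690 + 0.029 = 0.101055.
u_4 = 0.101055 × 0.690 + 0.029 = 0.098728.

Unemployment rate after four quarters ≈ 9.87%.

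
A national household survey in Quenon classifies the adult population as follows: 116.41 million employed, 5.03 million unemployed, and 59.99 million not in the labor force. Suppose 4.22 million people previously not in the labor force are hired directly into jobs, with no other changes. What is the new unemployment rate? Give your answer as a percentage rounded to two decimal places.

Initially, labor force = 116.41 + 5.03 = 121.44 million, so u = 5.03/121.44 = 4.14%.
After the change, employed and labor force both rise by 4.22; unemployed unchanged → E = 120.63, U = 5.03, labor force = 125.66 million.
New unemployment rate = 5.03 / 125.66 = 4.00%.

New unemployment rate ≈ 4.00%.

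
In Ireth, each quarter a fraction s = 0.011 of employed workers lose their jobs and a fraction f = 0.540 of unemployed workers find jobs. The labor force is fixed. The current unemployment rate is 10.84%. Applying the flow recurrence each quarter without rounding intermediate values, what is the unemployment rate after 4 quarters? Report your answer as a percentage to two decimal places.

Unemployment rate after four quarters ≈ 2.36%.

With a fixed labor force, u_{t+1} = u_t + s·(1−u_t) − f·u_t = u_t·(1−s−f) + s.
Here 1−s−f = 0.449 and s = 0.011.
u_1 = 0.108400 × 0.449 + 0.011 = 0.059672.
u_2 = 0.059672 × 0.449 + 0.011 = 0.037793.
u_3 = 0.037793 × 0.449 + 0.011 = 0.027969.
u_4 = 0.027969 × 0.449 + 0.011 = 0.023558.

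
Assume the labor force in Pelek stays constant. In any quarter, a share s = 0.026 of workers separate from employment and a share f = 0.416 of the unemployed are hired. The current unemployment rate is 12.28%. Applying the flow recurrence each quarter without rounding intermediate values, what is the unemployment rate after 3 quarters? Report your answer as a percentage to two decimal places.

Unemployment rate after three quarters ≈ 6.99%.

With a fixed labor force, u_{t+1} = u_t + s·(1−u_t) − f·u_t = u_t·(1−s−f) + s.
Here 1−s−f = 0.558 and s = 0.026.
u_1 = 0.122800 × 0.558 + 0.026 = 0.094522.
u_2 = 0.094522 × 0.558 + 0.026 = 0.078743.
u_3 = 0.078743 × 0.558 + 0.026 = 0.069939.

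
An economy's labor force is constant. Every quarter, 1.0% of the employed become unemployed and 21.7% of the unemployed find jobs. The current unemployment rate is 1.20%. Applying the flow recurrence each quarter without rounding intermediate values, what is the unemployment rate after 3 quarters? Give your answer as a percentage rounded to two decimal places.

With a fixed labor force, u_{t+1} = u_t + s·(1−u_t) − f·u_t = u_t·(1−s−f) + s.
Here 1−s−f = 0.773 and s = 0.010.
u_1 = 0.012000 × 0.773 + 0.010 = 0.019276.
u_2 = 0.019276 × 0.773 + 0.010 = 0.024900.
u_3 = 0.024900 × 0.773 + 0.010 = 0.029248.

Unemployment rate after three quarters ≈ 2.92%.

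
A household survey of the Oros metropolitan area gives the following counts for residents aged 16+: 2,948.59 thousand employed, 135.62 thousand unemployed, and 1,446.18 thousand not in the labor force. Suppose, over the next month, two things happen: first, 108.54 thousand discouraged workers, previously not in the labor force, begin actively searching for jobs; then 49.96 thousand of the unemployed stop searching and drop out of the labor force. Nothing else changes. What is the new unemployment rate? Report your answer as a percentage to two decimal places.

Initially, labor force = 2,948.59 + 135.62 = 3,084.21 thousand, so u = 135.62/3,084.21 = 4.40%.
After the first change, unemployed and labor force both rise by 108.54 → E = 2,948.59, U = 244.16, labor force = 3,192.75 thousand.
After the second change, unemployed and labor force both fall by 49.96 → E = 2,948.59, U = 194.20, labor force = 3,142.79 thousand.
New unemployment rate = 194.20 / 3,142.79 = 6.18%.

New unemployment rate ≈ 6.18%.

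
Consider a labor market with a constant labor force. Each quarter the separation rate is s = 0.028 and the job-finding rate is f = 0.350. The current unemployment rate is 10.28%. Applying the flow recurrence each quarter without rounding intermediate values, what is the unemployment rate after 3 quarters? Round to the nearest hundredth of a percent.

Unemployment rate after three quarters ≈ 8.10%.

With a fixed labor force, u_{t+1} = u_t + s·(1−u_t) − f·u_t = u_t·(1−s−f) + s.
Here 1−s−f = 0.622 and s = 0.028.
u_1 = 0.102800 × 0.622 + 0.028 = 0.091942.
u_2 = 0.091942 × 0.622 + 0.028 = 0.085188.
u_3 = 0.085188 × 0.622 + 0.028 = 0.080987.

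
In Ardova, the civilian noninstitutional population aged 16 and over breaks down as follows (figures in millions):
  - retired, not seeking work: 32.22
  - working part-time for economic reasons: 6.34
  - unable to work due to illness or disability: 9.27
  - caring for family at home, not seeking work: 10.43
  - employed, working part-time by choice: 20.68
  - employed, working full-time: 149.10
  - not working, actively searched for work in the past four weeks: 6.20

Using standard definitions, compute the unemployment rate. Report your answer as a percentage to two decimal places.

Employed = 6.34 + 20.68 + 149.10 = 176.12 million (anyone who worked, including part-time for economic reasons, counts as employed).
Unemployed = 6.20 million.
Labor force = 176.12 + 6.20 = 182.32 million.
Unemployment rate = 6.20 / 182.32 = 3.40%.

Unemployment rate ≈ 3.40%.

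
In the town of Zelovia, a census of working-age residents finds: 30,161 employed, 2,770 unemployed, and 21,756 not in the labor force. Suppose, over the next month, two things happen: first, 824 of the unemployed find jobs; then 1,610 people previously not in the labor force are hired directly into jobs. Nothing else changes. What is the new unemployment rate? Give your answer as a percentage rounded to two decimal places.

New unemployment rate ≈ 5.63%.

Initially, labor force = 30,161 + 2,770 = 32,931, so u = 2,770/32,931 = 8.41%.
After the first change, unemployed falls and employed rises by 824; labor force unchanged → E = 30,985, U = 1,946, labor force = 32,931.
After the second change, employed and labor force both rise by 1,610; unemployed unchanged → E = 32,595, U = 1,946, labor force = 34,541.
New unemployment rate = 1,946 / 34,541 = 5.63%.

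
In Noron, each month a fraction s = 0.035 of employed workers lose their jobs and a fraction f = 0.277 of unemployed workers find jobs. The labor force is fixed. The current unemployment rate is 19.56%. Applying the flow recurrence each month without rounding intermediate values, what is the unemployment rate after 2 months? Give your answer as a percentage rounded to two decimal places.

With a fixed labor force, u_{t+1} = u_t + s·(1−u_t) − f·u_t = u_t·(1−s−f) + s.
Here 1−s−f = 0.688 and s = 0.035.
u_1 = 0.195600 × 0.688 + 0.035 = 0.169573.
u_2 = 0.169573 × 0.688 + 0.035 = 0.151666.

Unemployment rate after two months ≈ 15.17%.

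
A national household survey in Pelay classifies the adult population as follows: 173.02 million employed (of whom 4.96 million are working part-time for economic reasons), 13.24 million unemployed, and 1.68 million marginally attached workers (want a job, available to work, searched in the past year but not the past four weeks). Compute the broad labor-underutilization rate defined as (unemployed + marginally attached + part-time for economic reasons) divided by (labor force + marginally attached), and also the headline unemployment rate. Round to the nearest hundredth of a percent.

Broad underutilization rate ≈ 10.58%; headline unemployment rate ≈ 7.11%.

Labor force = 173.02 + 13.24 = 186.26 million.
Numerator = 13.24 + 1.68 + 4.96 = 19.88 million.
Denominator = 186.26 + 1.68 = 187.94 million.
Broad rate = 19.88 / 187.94 = 10.58%.
Headline unemployment rate = 13.24 / 186.26 = 7.11%.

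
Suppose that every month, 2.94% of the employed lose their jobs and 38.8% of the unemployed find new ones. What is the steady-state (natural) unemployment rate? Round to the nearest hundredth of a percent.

At steady state the flows balance: s·E = f·U, so U/(E+U) = s/(s+f).
u* = 2.94 / (2.94 + 38.8) = 2.94 / 41.74 = 7.04%.

Steady-state unemployment rate ≈ 7.04%.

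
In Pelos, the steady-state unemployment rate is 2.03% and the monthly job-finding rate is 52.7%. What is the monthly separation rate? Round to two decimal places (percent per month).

From u* = s/(s+f): s = u·f/(1−u).
s = 0.0203 × 52.7 / (1 − 0.0203) = 1.0698 / 0.9797 ≈ 1.09% per month.

Separation rate ≈ 1.09% per month.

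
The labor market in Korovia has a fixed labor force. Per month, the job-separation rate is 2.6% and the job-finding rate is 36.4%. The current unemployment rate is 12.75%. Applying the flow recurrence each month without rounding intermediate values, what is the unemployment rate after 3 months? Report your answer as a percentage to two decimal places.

With a fixed labor force, u_{t+1} = u_t + s·(1−u_t) − f·u_t = u_t·(1−s−f) + s.
Here 1−s−f = 0.610 and s = 0.026.
u_1 = 0.127500 × 0.610 + 0.026 = 0.103775.
u_2 = 0.103775 × 0.610 + 0.026 = 0.089303.
u_3 = 0.089303 × 0.610 + 0.026 = 0.080475.

Unemployment rate after three months ≈ 8.05%.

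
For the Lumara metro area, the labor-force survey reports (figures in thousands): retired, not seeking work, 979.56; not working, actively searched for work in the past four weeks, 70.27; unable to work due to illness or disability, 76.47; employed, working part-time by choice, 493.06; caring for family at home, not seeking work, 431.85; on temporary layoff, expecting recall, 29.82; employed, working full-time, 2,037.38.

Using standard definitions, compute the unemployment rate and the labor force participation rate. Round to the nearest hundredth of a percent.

Employed = 493.06 + 2,037.38 = 2,530.44 thousand.
Unemployed = 70.27 + 29.82 = 100.09 thousand (jobless and actively searching, or on temporary layoff).
Labor force = 2,530.44 + 100.09 = 2,630.53 thousand.
Not in labor force = 979.56 + 76.47 + 431.85 = 1,487.88 thousand (those not working and not actively searching are outside the labor force).
Civilian working-age population = 2,630.53 + 1,487.88 = 4,118.41 thousand.
Unemployment rate = 100.09 / 2,630.53 = 3.80%.
Labor force participation rate = 2,630.53 / 4,118.41 = 63.87%.

Unemployment rate ≈ 3.80%; labor force participation rate ≈ 63.87%.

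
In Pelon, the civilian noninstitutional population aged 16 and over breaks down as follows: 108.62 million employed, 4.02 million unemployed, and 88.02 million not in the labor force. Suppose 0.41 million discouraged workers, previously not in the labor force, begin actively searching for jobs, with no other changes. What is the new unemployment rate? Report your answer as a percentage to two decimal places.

Initially, labor force = 108.62 + 4.02 = 112.64 million, so u = 4.02/112.64 = 3.57%.
After the change, unemployed and labor force both rise by 0.41 → E = 108.62, U = 4.43, labor force = 113.05 million.
New unemployment rate = 4.43 / 113.05 = 3.92%.

New unemployment rate ≈ 3.92%.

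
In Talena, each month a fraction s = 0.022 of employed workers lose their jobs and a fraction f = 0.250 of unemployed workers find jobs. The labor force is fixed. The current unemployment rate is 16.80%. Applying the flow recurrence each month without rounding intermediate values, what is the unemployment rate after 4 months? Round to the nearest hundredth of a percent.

With a fixed labor force, u_{t+1} = u_t + s·(1−u_t) − f·u_t = u_t·(1−s−f) + s.
Here 1−s−f = 0.728 and s = 0.022.
u_1 = 0.168000 × 0.728 + 0.022 = 0.144304.
u_2 = 0.144304 × 0.728 + 0.022 = 0.127053.
u_3 = 0.127053 × 0.728 + 0.022 = 0.114495.
u_4 = 0.114495 × 0.728 + 0.022 = 0.105352.

Unemployment rate after four months ≈ 10.54%.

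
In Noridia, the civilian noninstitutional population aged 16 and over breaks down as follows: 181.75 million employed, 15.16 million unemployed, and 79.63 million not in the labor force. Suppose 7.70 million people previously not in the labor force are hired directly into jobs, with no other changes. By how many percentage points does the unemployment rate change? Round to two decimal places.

The unemployment rate changes by −0.29 percentage points.

Initially, labor force = 181.75 + 15.16 = 196.91 million, so u = 15.16/196.91 = 7.70%.
After the change, employed and labor force both rise by 7.70; unemployed unchanged → E = 189.45, U = 15.16, labor force = 204.61 million.
New unemployment rate = 15.16 / 204.61 = 7.41%.
Change = 7.41% − 7.70% = −0.29 percentage points.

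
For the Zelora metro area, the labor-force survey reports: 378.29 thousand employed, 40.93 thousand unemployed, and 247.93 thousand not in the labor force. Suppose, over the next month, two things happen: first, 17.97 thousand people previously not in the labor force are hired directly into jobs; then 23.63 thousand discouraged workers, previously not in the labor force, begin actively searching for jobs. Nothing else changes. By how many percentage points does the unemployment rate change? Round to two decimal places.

Initially, labor force = 378.29 + 40.93 = 419.22 thousand, so u = 40.93/419.22 = 9.76%.
After the first change, employed and labor force both rise by 17.97; unemployed unchanged → E = 396.26, U = 40.93, labor force = 437.19 thousand.
After the second change, unemployed and labor force both rise by 23.63 → E = 396.26, U = 64.56, labor force = 460.82 thousand.
New unemployment rate = 64.56 / 460.82 = 14.01%.
Change = 14.01% − 9.76% = +4.25 percentage points.

The unemployment rate changes by +4.25 percentage points.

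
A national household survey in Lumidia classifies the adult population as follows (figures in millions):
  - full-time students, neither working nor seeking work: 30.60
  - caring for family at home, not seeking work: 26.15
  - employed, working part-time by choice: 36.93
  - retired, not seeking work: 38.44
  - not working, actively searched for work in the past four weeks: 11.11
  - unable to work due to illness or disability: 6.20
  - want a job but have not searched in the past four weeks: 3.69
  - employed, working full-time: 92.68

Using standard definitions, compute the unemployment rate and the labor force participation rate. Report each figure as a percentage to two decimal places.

Employed = 36.93 + 92.68 = 129.61 million.
Unemployed = 11.11 million.
Labor force = 129.61 + 11.11 = 140.72 million.
Not in labor force = 30.60 + 26.15 + 38.44 + 6.20 + 3.69 = 105.08 million (those not working and not actively searching are outside the labor force — including those who want a job but have given up searching).
Civilian working-age population = 140.72 + 105.08 = 245.80 million.
Unemployment rate = 11.11 / 140.72 = 7.90%.
Labor force participation rate = 140.72 / 245.80 = 57.25%.

Unemployment rate ≈ 7.90%; labor force participation rate ≈ 57.25%.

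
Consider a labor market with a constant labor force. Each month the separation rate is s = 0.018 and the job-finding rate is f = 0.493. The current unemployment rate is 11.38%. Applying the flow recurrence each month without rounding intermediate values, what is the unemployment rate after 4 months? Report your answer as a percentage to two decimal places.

With a fixed labor force, u_{t+1} = u_t + s·(1−u_t) − f·u_t = u_t·(1−s−f) + s.
Here 1−s−f = 0.489 and s = 0.018.
u_1 = 0.113800 × 0.489 + 0.018 = 0.073648.
u_2 = 0.073648 × 0.489 + 0.018 = 0.054014.
u_3 = 0.054014 × 0.489 + 0.018 = 0.044413.
u_4 = 0.044413 × 0.489 + 0.018 = 0.039718.

Unemployment rate after four months ≈ 3.97%.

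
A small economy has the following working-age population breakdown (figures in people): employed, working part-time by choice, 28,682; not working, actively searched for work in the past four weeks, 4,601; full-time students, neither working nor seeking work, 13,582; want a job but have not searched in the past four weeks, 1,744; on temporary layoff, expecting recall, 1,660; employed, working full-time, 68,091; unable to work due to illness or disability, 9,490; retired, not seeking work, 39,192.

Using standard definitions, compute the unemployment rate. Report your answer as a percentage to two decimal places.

Unemployment rate ≈ 6.08%.

Employed = 28,682 + 68,091 = 96,773.
Unemployed = 4,601 + 1,660 = 6,261 (jobless and actively searching, or on temporary layoff).
Labor force = 96,773 + 6,261 = 103,034.
Unemployment rate = 6,261 / 103,034 = 6.08%.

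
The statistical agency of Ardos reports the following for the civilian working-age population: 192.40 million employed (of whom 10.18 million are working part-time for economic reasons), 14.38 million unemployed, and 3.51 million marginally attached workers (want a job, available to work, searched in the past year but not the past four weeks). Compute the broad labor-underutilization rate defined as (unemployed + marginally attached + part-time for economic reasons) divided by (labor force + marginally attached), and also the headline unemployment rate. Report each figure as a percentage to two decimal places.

Broad underutilization rate ≈ 13.35%; headline unemployment rate ≈ 6.95%.

Labor force = 192.40 + 14.38 = 206.78 million.
Numerator = 14.38 + 3.51 + 10.18 = 28.07 million.
Denominator = 206.78 + 3.51 = 210.29 million.
Broad rate = 28.07 / 210.29 = 13.35%.
Headline unemployment rate = 14.38 / 206.78 = 6.95%.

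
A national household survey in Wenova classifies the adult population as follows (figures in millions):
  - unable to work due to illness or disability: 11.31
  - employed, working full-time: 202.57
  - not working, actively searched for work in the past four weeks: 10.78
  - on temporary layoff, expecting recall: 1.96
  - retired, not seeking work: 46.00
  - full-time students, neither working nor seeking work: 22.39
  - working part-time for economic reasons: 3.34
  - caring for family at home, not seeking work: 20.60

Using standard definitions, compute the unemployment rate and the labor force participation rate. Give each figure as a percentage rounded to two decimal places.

Employed = 202.57 + 3.34 = 205.91 million (anyone who worked, including part-time for economic reasons, counts as employed).
Unemployed = 10.78 + 1.96 = 12.74 million (jobless and actively searching, or on temporary layoff).
Labor force = 205.91 + 12.74 = 218.65 million.
Not in labor force = 11.31 + 46.00 + 22.39 + 20.60 = 100.30 million (those not working and not actively searching are outside the labor force).
Civilian working-age population = 218.65 + 100.30 = 318.95 million.
Unemployment rate = 12.74 / 218.65 = 5.83%.
Labor force participation rate = 218.65 / 318.95 = 68.55%.

Unemployment rate ≈ 5.83%; labor force participation rate ≈ 68.55%.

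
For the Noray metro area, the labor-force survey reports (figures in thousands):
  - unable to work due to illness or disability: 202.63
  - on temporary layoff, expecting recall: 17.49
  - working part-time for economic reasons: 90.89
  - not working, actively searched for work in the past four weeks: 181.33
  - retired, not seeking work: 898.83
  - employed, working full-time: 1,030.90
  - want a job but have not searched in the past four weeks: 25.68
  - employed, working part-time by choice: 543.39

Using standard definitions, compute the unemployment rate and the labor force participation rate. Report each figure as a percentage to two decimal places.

Unemployment rate ≈ 10.67%; labor force participation rate ≈ 62.32%.

Employed = 90.89 + 1,030.90 + 543.39 = 1,665.18 thousand (anyone who worked, including part-time for economic reasons, counts as employed).
Unemployed = 17.49 + 181.33 = 198.82 thousand (jobless and actively searching, or on temporary layoff).
Labor force = 1,665.18 + 198.82 = 1,864.00 thousand.
Not in labor force = 202.63 + 898.83 + 25.68 = 1,127.14 thousand (those not working and not actively searching are outside the labor force — including those who want a job but have given up searching).
Civilian working-age population = 1,864.00 + 1,127.14 = 2,991.14 thousand.
Unemployment rate = 198.82 / 1,864.00 = 10.67%.
Labor force participation rate = 1,864.00 / 2,991.14 = 62.32%.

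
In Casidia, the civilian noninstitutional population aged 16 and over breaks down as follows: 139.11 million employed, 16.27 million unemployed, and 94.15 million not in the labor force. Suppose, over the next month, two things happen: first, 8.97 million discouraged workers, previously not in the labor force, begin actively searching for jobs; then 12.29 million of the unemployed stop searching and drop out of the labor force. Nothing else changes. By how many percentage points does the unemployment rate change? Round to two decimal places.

The unemployment rate changes by −1.95 percentage points.

Initially, labor force = 139.11 + 16.27 = 155.38 million, so u = 16.27/155.38 = 10.47%.
After the first change, unemployed and labor force both rise by 8.97 → E = 139.11, U = 25.24, labor force = 164.35 million.
After the second change, unemployed and labor force both fall by 12.29 → E = 139.11, U = 12.95, labor force = 152.06 million.
New unemployment rate = 12.95 / 152.06 = 8.52%.
Change = 8.52% − 10.47% = −1.95 percentage points.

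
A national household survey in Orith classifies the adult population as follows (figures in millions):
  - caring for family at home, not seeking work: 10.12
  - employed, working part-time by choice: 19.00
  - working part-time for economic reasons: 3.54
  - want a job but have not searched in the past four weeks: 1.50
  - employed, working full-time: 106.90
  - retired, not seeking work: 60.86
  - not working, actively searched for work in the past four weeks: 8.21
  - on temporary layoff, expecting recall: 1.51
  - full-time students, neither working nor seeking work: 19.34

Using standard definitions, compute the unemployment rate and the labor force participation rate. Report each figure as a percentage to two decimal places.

Employed = 19.00 + 3.54 + 106.90 = 129.44 million (anyone who worked, including part-time for economic reasons, counts as employed).
Unemployed = 8.21 + 1.51 = 9.72 million (jobless and actively searching, or on temporary layoff).
Labor force = 129.44 + 9.72 = 139.16 million.
Not in labor force = 10.12 + 1.50 + 60.86 + 19.34 = 91.82 million (those not working and not actively searching are outside the labor force — including those who want a job but have given up searching).
Civilian working-age population = 139.16 + 91.82 = 230.98 million.
Unemployment rate = 9.72 / 139.16 = 6.98%.
Labor force participation rate = 139.16 / 230.98 = 60.25%.

Unemployment rate ≈ 6.98%; labor force participation rate ≈ 60.25%.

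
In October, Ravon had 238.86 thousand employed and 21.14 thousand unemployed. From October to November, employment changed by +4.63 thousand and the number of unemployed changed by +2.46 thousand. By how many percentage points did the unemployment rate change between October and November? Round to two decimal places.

The unemployment rate changed by +0.71 percentage points.

October: labor force = 238.86 + 21.14 = 260.00; u = 21.14/260.00 = 8.13%.
November: labor force = 243.49 + 23.60 = 267.09; u = 23.60/267.09 = 8.84%.
Change = 8.84% − 8.13% = +0.71 pp.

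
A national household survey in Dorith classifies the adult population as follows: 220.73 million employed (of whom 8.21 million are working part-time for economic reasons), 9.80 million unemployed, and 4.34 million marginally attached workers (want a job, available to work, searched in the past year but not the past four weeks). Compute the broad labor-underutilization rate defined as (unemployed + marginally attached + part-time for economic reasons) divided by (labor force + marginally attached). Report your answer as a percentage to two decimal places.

Broad underutilization rate ≈ 9.52%.

Labor force = 220.73 + 9.80 = 230.53 million.
Numerator = 9.80 + 4.34 + 8.21 = 22.35 million.
Denominator = 230.53 + 4.34 = 234.87 million.
Broad rate = 22.35 / 234.87 = 9.52%.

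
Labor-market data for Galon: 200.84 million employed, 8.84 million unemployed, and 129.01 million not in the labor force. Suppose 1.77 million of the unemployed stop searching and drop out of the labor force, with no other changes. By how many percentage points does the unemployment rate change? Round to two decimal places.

The unemployment rate changes by −0.82 percentage points.

Initially, labor force = 200.84 + 8.84 = 209.68 million, so u = 8.84/209.68 = 4.22%.
After the change, unemployed and labor force both fall by 1.77 → E = 200.84, U = 7.07, labor force = 207.91 million.
New unemployment rate = 7.07 / 207.91 = 3.40%.
Change = 3.40% − 4.22% = −0.82 percentage points.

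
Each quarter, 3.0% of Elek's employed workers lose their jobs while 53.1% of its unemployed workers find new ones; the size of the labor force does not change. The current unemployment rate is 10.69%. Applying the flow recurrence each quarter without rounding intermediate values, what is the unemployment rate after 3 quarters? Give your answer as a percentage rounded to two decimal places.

With a fixed labor force, u_{t+1} = u_t + s·(1−u_t) − f·u_t = u_t·(1−s−f) + s.
Here 1−s−f = 0.439 and s = 0.030.
u_1 = 0.106900 × 0.439 + 0.030 = 0.076929.
u_2 = 0.076929 × 0.439 + 0.030 = 0.063772.
u_3 = 0.063772 × 0.439 + 0.030 = 0.057996.

Unemployment rate after three quarters ≈ 5.80%.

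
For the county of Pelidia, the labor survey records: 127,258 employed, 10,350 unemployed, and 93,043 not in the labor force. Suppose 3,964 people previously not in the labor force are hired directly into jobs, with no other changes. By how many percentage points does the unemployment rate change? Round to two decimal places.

The unemployment rate changes by −0.21 percentage points.

Initially, labor force = 127,258 + 10,350 = 137,608, so u = 10,350/137,608 = 7.52%.
After the change, employed and labor force both rise by 3,964; unemployed unchanged → E = 131,222, U = 10,350, labor force = 141,572.
New unemployment rate = 10,350 / 141,572 = 7.31%.
Change = 7.31% − 7.52% = −0.21 percentage points.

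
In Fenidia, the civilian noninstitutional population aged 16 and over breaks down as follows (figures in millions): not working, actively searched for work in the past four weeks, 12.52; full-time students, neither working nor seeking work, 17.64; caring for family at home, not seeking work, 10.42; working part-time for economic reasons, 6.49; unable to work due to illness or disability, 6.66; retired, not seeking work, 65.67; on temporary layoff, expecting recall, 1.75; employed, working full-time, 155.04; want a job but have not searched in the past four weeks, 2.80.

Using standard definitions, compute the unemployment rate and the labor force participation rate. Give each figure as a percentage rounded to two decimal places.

Employed = 6.49 + 155.04 = 161.53 million (anyone who worked, including part-time for economic reasons, counts as employed).
Unemployed = 12.52 + 1.75 = 14.27 million (jobless and actively searching, or on temporary layoff).
Labor force = 161.53 + 14.27 = 175.80 million.
Not in labor force = 17.64 + 10.42 + 6.66 + 65.67 + 2.80 = 103.19 million (those not working and not actively searching are outside the labor force — including those who want a job but have given up searching).
Civilian working-age population = 175.80 + 103.19 = 278.99 million.
Unemployment rate = 14.27 / 175.80 = 8.12%.
Labor force participation rate = 175.80 / 278.99 = 63.01%.

Unemployment rate ≈ 8.12%; labor force participation rate ≈ 63.01%.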